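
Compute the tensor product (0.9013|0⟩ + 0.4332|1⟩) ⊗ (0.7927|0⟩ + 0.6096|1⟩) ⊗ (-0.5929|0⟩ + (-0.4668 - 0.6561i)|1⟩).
-0.4236|000⟩ + (-0.3335 - 0.4688i)|001⟩ - 0.3258|010⟩ + (-0.2565 - 0.3605i)|011⟩ - 0.2036|100⟩ + (-0.1603 - 0.2253i)|101⟩ - 0.1566|110⟩ + (-0.1233 - 0.1733i)|111⟩

amp(|b₁b₂…⟩) = product of the factor amplitudes for bits b₁, b₂, …; only kets whose every factor amplitude is nonzero survive.
|000⟩: (0.9013)(0.7927)(-0.5929) = -0.4236
|001⟩: (0.9013)(0.7927)(-0.4668 - 0.6561i) = (-0.3335 - 0.4688i)
|010⟩: (0.9013)(0.6096)(-0.5929) = -0.3258
|011⟩: (0.9013)(0.6096)(-0.4668 - 0.6561i) = (-0.2565 - 0.3605i)
|100⟩: (0.4332)(0.7927)(-0.5929) = -0.2036
|101⟩: (0.4332)(0.7927)(-0.4668 - 0.6561i) = (-0.1603 - 0.2253i)
|110⟩: (0.4332)(0.6096)(-0.5929) = -0.1566
|111⟩: (0.4332)(0.6096)(-0.4668 - 0.6561i) = (-0.1233 - 0.1733i)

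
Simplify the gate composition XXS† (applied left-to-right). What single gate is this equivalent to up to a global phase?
S†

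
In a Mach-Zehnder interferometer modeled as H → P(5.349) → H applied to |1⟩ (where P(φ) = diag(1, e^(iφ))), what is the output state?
(0.2028 + 0.4021i)|0⟩ + (0.7972 - 0.4021i)|1⟩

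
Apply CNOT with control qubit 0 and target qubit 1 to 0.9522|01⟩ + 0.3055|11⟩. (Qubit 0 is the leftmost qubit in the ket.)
0.9522|01⟩ + 0.3055|10⟩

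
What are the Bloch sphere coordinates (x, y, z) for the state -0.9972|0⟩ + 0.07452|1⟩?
(-0.1486, 0, 0.9889)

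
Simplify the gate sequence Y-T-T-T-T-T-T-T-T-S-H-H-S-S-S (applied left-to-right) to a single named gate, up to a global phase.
Y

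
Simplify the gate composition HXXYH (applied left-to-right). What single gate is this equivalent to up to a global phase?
Y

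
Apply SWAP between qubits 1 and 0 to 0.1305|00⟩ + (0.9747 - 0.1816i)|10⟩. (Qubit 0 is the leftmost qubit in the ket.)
0.1305|00⟩ + (0.9747 - 0.1816i)|01⟩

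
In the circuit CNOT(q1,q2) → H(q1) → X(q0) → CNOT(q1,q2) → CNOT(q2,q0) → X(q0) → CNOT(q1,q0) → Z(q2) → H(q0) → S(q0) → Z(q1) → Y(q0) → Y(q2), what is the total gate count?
13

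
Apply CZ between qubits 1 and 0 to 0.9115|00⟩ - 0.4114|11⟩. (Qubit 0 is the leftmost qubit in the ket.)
0.9115|00⟩ + 0.4114|11⟩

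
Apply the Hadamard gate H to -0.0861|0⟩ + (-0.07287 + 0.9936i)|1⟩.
(-0.1124 + 0.7026i)|0⟩ + (-0.009355 - 0.7026i)|1⟩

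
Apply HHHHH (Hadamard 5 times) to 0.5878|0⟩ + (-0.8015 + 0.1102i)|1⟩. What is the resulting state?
(-0.1511 + 0.07792i)|0⟩ + (0.9824 - 0.07792i)|1⟩

H² = I, so H^5 = H: a single Hadamard. With (a, b) = (0.5878, (-0.8015 + 0.1102i)), H gives ((a + b)/√2, (a − b)/√2) = ((-0.1511 + 0.07792i), (0.9824 - 0.07792i)).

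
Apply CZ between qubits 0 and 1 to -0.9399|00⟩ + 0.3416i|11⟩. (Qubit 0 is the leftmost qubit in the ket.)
-0.9399|00⟩ - 0.3416i|11⟩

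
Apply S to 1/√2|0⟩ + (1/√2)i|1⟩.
1/√2|0⟩ - 1/√2|1⟩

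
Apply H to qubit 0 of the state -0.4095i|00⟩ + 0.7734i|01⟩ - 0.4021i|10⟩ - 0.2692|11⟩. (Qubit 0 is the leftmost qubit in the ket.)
-0.5739i|00⟩ + (-0.1904 + 0.5469i)|01⟩ - 0.005233i|10⟩ + (0.1904 + 0.5469i)|11⟩

H on qubit 0 mixes each pair of kets that differ only in qubit 0: amplitudes (a, b) of (|…0…⟩, |…1…⟩) become ((a + b)/√2, (a − b)/√2). Kets absent from the input have amplitude 0.
(|00⟩, |10⟩): (a, b) = (-0.4095i, -0.4021i) → (-0.5739i, -0.005233i)
(|01⟩, |11⟩): (a, b) = (0.7734i, -0.2692) → ((-0.1904 + 0.5469i), (0.1904 + 0.5469i))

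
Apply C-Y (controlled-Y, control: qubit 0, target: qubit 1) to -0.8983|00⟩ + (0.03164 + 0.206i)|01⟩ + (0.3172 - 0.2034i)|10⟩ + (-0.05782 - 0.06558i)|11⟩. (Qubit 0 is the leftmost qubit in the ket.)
-0.8983|00⟩ + (0.03164 + 0.206i)|01⟩ + (-0.06558 + 0.05782i)|10⟩ + (0.2034 + 0.3172i)|11⟩

C-Y leaves the control-|0⟩ kets |00⟩, |01⟩ unchanged and applies Y to qubit 1 on the control-|1⟩ pair (|10⟩, |11⟩).
Y = [[0, -i], [i, 0]].
With a = amp(|10⟩) = (0.3172 - 0.2034i) and b = amp(|11⟩) = (-0.05782 - 0.06558i):
new amp(|10⟩) = (-i)·b = (-0.06558 + 0.05782i)
new amp(|11⟩) = (i)·a = (0.2034 + 0.3172i)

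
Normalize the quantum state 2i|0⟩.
i|0⟩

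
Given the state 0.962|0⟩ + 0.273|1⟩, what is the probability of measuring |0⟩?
0.9254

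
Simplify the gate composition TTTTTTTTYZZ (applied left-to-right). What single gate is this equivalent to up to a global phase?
Y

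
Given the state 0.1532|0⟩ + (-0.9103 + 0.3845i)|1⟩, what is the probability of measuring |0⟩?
0.02347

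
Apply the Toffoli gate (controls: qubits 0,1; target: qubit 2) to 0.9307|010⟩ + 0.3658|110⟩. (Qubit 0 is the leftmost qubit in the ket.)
0.9307|010⟩ + 0.3658|111⟩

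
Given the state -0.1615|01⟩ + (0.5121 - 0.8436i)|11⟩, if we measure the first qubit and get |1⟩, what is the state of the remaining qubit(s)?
(0.5189 - 0.8548i)|1⟩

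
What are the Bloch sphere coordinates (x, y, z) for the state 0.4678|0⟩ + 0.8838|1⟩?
(0.8269, 0, -0.5623)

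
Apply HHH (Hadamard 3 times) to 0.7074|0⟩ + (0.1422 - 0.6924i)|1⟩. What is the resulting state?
(0.6008 - 0.4896i)|0⟩ + (0.3997 + 0.4896i)|1⟩

H² = I, so H^3 = H: a single Hadamard. With (a, b) = (0.7074, (0.1422 - 0.6924i)), H gives ((a + b)/√2, (a − b)/√2) = ((0.6008 - 0.4896i), (0.3997 + 0.4896i)).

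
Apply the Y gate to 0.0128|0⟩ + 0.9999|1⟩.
-0.9999i|0⟩ + 0.0128i|1⟩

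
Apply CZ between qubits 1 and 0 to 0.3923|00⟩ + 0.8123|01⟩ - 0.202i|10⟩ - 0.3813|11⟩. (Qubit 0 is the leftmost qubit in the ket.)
0.3923|00⟩ + 0.8123|01⟩ - 0.202i|10⟩ + 0.3813|11⟩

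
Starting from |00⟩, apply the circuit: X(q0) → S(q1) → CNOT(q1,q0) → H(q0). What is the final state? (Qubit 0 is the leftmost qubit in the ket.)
1/√2|00⟩ - 1/√2|10⟩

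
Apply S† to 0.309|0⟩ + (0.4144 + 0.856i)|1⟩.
0.309|0⟩ + (0.856 - 0.4144i)|1⟩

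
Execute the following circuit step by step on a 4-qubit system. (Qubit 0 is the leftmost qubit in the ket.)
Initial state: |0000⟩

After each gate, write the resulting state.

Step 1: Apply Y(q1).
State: i|0100⟩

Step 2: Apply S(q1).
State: -|0100⟩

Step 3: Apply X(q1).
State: -|0000⟩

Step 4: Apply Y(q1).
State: -i|0100⟩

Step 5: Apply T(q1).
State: (1/√2 - (1/√2)i)|0100⟩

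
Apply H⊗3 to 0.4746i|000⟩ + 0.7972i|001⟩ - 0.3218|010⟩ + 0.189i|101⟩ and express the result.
(-0.1138 + 0.5165i)|000⟩ + (-0.1138 - 0.1809i)|001⟩ + (0.1138 + 0.5165i)|010⟩ + (0.1138 - 0.1809i)|011⟩ + (-0.1138 + 0.3828i)|100⟩ + (-0.1138 - 0.04723i)|101⟩ + (0.1138 + 0.3828i)|110⟩ + (0.1138 - 0.04723i)|111⟩

H⊗3 gives amp(|y⟩) = (1/2√2) Σ_x (−1)^(x·y) amp(|x⟩), where x·y is the number of positions in which both x and y have a 1.
|000⟩: (0.4746i + 0.7972i - 0.3218 + 0.189i)/(2√2) = (-0.1138 + 0.5165i)
|001⟩: (0.4746i - 0.7972i - 0.3218 - 0.189i)/(2√2) = (-0.1138 - 0.1809i)
|010⟩: (0.4746i + 0.7972i + 0.3218 + 0.189i)/(2√2) = (0.1138 + 0.5165i)
|011⟩: (0.4746i - 0.7972i + 0.3218 - 0.189i)/(2√2) = (0.1138 - 0.1809i)
|100⟩: (0.4746i + 0.7972i - 0.3218 - 0.189i)/(2√2) = (-0.1138 + 0.3828i)
|101⟩: (0.4746i - 0.7972i - 0.3218 + 0.189i)/(2√2) = (-0.1138 - 0.04723i)
|110⟩: (0.4746i + 0.7972i + 0.3218 - 0.189i)/(2√2) = (0.1138 + 0.3828i)
|111⟩: (0.4746i - 0.7972i + 0.3218 + 0.189i)/(2√2) = (0.1138 - 0.04723i)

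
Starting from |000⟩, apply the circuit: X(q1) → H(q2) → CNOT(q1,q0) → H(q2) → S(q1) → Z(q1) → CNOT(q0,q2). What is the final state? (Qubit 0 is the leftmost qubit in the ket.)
-i|111⟩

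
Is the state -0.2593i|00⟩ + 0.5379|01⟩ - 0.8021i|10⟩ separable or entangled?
Entangled

Writing the state as a|00⟩ + b|01⟩ + c|10⟩ + d|11⟩, it is a product state iff ad − bc = 0.
Here (a, b, c, d) = (-0.2593i, 0.5379, -0.8021i, 0): ad − bc = (-0.2593i)(0) − (0.5379)(-0.8021i) = 0.4314i ≠ 0, so the state is entangled.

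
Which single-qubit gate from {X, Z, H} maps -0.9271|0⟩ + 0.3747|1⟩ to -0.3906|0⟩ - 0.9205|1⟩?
H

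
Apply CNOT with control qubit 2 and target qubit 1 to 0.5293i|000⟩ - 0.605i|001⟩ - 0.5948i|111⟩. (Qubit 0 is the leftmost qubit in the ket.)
0.5293i|000⟩ - 0.605i|011⟩ - 0.5948i|101⟩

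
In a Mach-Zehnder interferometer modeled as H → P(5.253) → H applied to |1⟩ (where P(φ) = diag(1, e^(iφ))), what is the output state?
(0.2427 + 0.4287i)|0⟩ + (0.7573 - 0.4287i)|1⟩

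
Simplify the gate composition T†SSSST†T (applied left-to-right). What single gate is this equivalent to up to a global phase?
T†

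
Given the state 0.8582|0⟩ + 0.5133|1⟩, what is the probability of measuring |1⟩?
0.2635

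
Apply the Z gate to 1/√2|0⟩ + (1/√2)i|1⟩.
1/√2|0⟩ - (1/√2)i|1⟩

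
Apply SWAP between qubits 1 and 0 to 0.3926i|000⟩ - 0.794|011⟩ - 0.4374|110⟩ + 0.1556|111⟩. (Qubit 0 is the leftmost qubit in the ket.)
0.3926i|000⟩ - 0.794|101⟩ - 0.4374|110⟩ + 0.1556|111⟩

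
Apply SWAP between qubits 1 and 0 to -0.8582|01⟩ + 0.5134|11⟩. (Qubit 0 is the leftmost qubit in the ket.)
-0.8582|10⟩ + 0.5134|11⟩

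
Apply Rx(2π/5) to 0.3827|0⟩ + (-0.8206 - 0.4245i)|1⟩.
(0.0601 + 0.4823i)|0⟩ + (-0.6639 - 0.5684i)|1⟩

Rx(2π/5) = [[cos(θ/2), −i·sin(θ/2)], [−i·sin(θ/2), cos(θ/2)]]; θ = 2π/5, cos(θ/2) ≈ 0.809017, sin(θ/2) ≈ 0.587785.
With a = amp(|0⟩) = 0.3827 and b = amp(|1⟩) = (-0.8206 - 0.4245i):
new amp(|0⟩) = (0.809017)·a + (-0.587785i)·b = (0.0601 + 0.4823i)
new amp(|1⟩) = (-0.587785i)·a + (0.809017)·b = (-0.6639 - 0.5684i)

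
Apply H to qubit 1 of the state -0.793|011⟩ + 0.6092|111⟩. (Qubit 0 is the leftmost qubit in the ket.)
-0.5607|001⟩ + 0.5607|011⟩ + 0.4308|101⟩ - 0.4308|111⟩

H on qubit 1 mixes each pair of kets that differ only in qubit 1: amplitudes (a, b) of (|…0…⟩, |…1…⟩) become ((a + b)/√2, (a − b)/√2). Kets absent from the input have amplitude 0.
(|001⟩, |011⟩): (a, b) = (0, -0.793) → (-0.5607, 0.5607)
(|101⟩, |111⟩): (a, b) = (0, 0.6092) → (0.4308, -0.4308)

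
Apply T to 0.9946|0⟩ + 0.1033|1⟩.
0.9946|0⟩ + (0.07304 + 0.07304i)|1⟩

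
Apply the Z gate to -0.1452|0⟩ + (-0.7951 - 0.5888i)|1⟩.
-0.1452|0⟩ + (0.7951 + 0.5888i)|1⟩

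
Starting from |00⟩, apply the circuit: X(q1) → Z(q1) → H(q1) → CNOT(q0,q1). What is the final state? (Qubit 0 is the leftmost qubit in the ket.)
-1/√2|00⟩ + 1/√2|01⟩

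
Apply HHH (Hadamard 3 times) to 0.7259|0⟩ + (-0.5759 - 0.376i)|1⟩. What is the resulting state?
(0.1061 - 0.2659i)|0⟩ + (0.9205 + 0.2659i)|1⟩

H² = I, so H^3 = H: a single Hadamard. With (a, b) = (0.7259, (-0.5759 - 0.376i)), H gives ((a + b)/√2, (a − b)/√2) = ((0.1061 - 0.2659i), (0.9205 + 0.2659i)).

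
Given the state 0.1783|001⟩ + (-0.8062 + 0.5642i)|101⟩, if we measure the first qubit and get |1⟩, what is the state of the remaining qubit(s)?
(-0.8193 + 0.5734i)|01⟩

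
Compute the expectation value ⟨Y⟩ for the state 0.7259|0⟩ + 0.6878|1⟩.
0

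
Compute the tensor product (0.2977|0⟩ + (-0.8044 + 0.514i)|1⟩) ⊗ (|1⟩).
0.2977|01⟩ + (-0.8044 + 0.514i)|11⟩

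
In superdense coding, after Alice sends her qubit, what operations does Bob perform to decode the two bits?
CNOT (Alice's qubit controls Bob's), then H on Alice's qubit, then measure both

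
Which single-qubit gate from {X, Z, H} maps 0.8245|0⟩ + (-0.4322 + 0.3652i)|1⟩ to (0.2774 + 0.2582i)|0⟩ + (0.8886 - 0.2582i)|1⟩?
H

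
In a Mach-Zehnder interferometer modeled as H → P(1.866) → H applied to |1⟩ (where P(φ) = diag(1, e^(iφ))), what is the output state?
(0.6455 - 0.4784i)|0⟩ + (0.3545 + 0.4784i)|1⟩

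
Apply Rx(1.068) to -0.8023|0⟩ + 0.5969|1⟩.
(-0.6906 - 0.3038i)|0⟩ + (0.5138 + 0.4084i)|1⟩

Rx(1.068) = [[cos(θ/2), −i·sin(θ/2)], [−i·sin(θ/2), cos(θ/2)]]; θ = 1.068, cos(θ/2) ≈ 0.860778, sin(θ/2) ≈ 0.508981.
With a = amp(|0⟩) = -0.8023 and b = amp(|1⟩) = 0.5969:
new amp(|0⟩) = (0.860778)·a + (-0.508981i)·b = (-0.6906 - 0.3038i)
new amp(|1⟩) = (-0.508981i)·a + (0.860778)·b = (0.5138 + 0.4084i)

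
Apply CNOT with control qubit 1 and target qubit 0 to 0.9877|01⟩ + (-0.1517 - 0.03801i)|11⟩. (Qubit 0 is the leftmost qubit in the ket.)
(-0.1517 - 0.03801i)|01⟩ + 0.9877|11⟩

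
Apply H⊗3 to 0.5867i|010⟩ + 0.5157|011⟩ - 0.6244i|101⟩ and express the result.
(0.1823 - 0.01333i)|000⟩ + (-0.1823 + 0.4282i)|001⟩ + (-0.1823 - 0.4282i)|010⟩ + (0.1823 + 0.01333i)|011⟩ + (0.1823 + 0.4282i)|100⟩ + (-0.1823 - 0.01333i)|101⟩ + (-0.1823 + 0.01333i)|110⟩ + (0.1823 - 0.4282i)|111⟩

H⊗3 gives amp(|y⟩) = (1/2√2) Σ_x (−1)^(x·y) amp(|x⟩), where x·y is the number of positions in which both x and y have a 1.
|000⟩: (0.5867i + 0.5157 - 0.6244i)/(2√2) = (0.1823 - 0.01333i)
|001⟩: (0.5867i - 0.5157 + 0.6244i)/(2√2) = (-0.1823 + 0.4282i)
|010⟩: (-0.5867i - 0.5157 - 0.6244i)/(2√2) = (-0.1823 - 0.4282i)
|011⟩: (-0.5867i + 0.5157 + 0.6244i)/(2√2) = (0.1823 + 0.01333i)
|100⟩: (0.5867i + 0.5157 + 0.6244i)/(2√2) = (0.1823 + 0.4282i)
|101⟩: (0.5867i - 0.5157 - 0.6244i)/(2√2) = (-0.1823 - 0.01333i)
|110⟩: (-0.5867i - 0.5157 + 0.6244i)/(2√2) = (-0.1823 + 0.01333i)
|111⟩: (-0.5867i + 0.5157 - 0.6244i)/(2√2) = (0.1823 - 0.4282i)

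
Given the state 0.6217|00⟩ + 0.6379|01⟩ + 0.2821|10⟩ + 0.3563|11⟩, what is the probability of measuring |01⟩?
0.4069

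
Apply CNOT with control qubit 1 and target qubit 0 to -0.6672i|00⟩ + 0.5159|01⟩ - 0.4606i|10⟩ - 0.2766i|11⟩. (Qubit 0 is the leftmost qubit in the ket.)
-0.6672i|00⟩ - 0.2766i|01⟩ - 0.4606i|10⟩ + 0.5159|11⟩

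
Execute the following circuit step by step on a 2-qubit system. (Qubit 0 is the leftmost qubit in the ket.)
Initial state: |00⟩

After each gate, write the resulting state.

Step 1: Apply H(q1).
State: 1/√2|00⟩ + 1/√2|01⟩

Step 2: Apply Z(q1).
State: 1/√2|00⟩ - 1/√2|01⟩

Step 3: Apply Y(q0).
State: (1/√2)i|10⟩ - (1/√2)i|11⟩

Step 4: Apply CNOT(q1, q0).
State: -(1/√2)i|01⟩ + (1/√2)i|10⟩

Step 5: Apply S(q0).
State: -(1/√2)i|01⟩ - 1/√2|10⟩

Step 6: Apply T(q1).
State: (1/2 - (1/2)i)|01⟩ - 1/√2|10⟩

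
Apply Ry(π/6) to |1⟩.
-0.2588|0⟩ + 0.9659|1⟩

Ry(π/6) = [[cos(θ/2), −sin(θ/2)], [sin(θ/2), cos(θ/2)]]; θ = π/6, cos(θ/2) ≈ 0.965926, sin(θ/2) ≈ 0.258819.
With a = amp(|0⟩) = 0 and b = amp(|1⟩) = 1:
new amp(|0⟩) = (0.965926)·a + (-0.258819)·b = -0.2588
new amp(|1⟩) = (0.258819)·a + (0.965926)·b = 0.9659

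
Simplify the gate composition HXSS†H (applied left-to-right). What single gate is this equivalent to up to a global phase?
Z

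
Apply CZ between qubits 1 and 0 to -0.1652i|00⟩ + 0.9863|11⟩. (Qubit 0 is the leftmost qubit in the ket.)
-0.1652i|00⟩ - 0.9863|11⟩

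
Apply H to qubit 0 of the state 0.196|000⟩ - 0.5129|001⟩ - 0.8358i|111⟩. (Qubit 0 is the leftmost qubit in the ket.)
0.1386|000⟩ - 0.3627|001⟩ - 0.591i|011⟩ + 0.1386|100⟩ - 0.3627|101⟩ + 0.591i|111⟩

H on qubit 0 mixes each pair of kets that differ only in qubit 0: amplitudes (a, b) of (|…0…⟩, |…1…⟩) become ((a + b)/√2, (a − b)/√2). Kets absent from the input have amplitude 0.
(|000⟩, |100⟩): (a, b) = (0.196, 0) → (0.1386, 0.1386)
(|001⟩, |101⟩): (a, b) = (-0.5129, 0) → (-0.3627, -0.3627)
(|011⟩, |111⟩): (a, b) = (0, -0.8358i) → (-0.591i, 0.591i)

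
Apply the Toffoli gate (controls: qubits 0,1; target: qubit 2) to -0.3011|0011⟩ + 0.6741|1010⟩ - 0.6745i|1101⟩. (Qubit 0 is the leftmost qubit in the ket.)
-0.3011|0011⟩ + 0.6741|1010⟩ - 0.6745i|1111⟩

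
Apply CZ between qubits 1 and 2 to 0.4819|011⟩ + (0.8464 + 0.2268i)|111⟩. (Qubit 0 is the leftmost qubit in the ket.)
-0.4819|011⟩ + (-0.8464 - 0.2268i)|111⟩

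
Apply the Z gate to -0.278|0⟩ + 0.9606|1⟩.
-0.278|0⟩ - 0.9606|1⟩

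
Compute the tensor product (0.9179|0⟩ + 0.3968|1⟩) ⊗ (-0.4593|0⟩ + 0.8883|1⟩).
-0.4216|00⟩ + 0.8154|01⟩ - 0.1823|10⟩ + 0.3525|11⟩

amp(|b₁b₂…⟩) = product of the factor amplitudes for bits b₁, b₂, …; only kets whose every factor amplitude is nonzero survive.
|00⟩: (0.9179)(-0.4593) = -0.4216
|01⟩: (0.9179)(0.8883) = 0.8154
|10⟩: (0.3968)(-0.4593) = -0.1823
|11⟩: (0.3968)(0.8883) = 0.3525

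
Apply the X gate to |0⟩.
|1⟩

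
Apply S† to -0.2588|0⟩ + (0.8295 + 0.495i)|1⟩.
-0.2588|0⟩ + (0.495 - 0.8295i)|1⟩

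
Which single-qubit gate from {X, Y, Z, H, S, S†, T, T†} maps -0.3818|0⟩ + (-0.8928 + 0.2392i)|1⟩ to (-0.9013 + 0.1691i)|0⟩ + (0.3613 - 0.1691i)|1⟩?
H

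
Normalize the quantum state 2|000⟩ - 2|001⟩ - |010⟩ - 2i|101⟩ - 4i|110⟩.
0.3714|000⟩ - 0.3714|001⟩ - 0.1857|010⟩ - 0.3714i|101⟩ - 0.7428i|110⟩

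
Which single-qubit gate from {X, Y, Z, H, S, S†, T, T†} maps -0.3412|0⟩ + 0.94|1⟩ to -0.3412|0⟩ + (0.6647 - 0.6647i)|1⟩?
T†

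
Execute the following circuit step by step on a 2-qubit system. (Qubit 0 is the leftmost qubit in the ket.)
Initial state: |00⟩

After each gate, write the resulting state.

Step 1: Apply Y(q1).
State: i|01⟩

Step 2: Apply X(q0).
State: i|11⟩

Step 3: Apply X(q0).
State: i|01⟩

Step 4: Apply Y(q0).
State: -|11⟩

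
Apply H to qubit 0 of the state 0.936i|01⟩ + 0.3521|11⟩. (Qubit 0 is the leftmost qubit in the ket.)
(0.249 + 0.6619i)|01⟩ + (-0.249 + 0.6619i)|11⟩

H on qubit 0 mixes each pair of kets that differ only in qubit 0: amplitudes (a, b) of (|…0…⟩, |…1…⟩) become ((a + b)/√2, (a − b)/√2). Kets absent from the input have amplitude 0.
(|01⟩, |11⟩): (a, b) = (0.936i, 0.3521) → ((0.249 + 0.6619i), (-0.249 + 0.6619i))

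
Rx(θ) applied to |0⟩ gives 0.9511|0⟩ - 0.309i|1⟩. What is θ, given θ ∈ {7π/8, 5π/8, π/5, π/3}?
π/5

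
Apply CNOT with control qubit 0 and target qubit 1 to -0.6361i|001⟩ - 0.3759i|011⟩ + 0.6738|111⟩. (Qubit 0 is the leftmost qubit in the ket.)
-0.6361i|001⟩ - 0.3759i|011⟩ + 0.6738|101⟩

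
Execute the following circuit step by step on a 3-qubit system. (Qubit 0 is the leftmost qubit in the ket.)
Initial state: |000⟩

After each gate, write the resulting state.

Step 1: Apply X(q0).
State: |100⟩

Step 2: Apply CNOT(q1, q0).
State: |100⟩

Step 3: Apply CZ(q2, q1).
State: |100⟩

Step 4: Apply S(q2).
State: |100⟩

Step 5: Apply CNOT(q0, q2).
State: |101⟩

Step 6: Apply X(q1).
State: |111⟩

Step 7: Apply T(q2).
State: (1/√2 + (1/√2)i)|111⟩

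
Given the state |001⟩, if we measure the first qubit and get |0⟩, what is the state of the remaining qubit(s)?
|01⟩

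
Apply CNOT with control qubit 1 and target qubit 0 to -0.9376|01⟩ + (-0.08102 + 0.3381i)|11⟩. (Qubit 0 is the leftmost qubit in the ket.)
(-0.08102 + 0.3381i)|01⟩ - 0.9376|11⟩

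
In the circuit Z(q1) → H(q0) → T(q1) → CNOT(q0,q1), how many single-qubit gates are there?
3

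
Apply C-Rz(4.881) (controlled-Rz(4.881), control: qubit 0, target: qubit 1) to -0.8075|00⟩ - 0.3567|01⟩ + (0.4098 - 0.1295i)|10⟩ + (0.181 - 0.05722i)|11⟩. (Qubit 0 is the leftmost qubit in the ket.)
-0.8075|00⟩ - 0.3567|01⟩ + (-0.3967 - 0.1654i)|10⟩ + (-0.1014 + 0.1605i)|11⟩

C-Rz(4.881) leaves the control-|0⟩ kets |00⟩, |01⟩ unchanged and applies Rz(4.881) to qubit 1 on the control-|1⟩ pair (|10⟩, |11⟩).
Rz(4.881) = [[e^(−iθ/2), 0], [0, e^(iθ/2)]] with e^(±iθ/2) = cos(θ/2) ± i·sin(θ/2); θ = 4.881, cos(θ/2) ≈ -0.764138, sin(θ/2) ≈ 0.645053.
With a = amp(|10⟩) = (0.4098 - 0.1295i) and b = amp(|11⟩) = (0.181 - 0.05722i):
new amp(|10⟩) = (-0.764138 - 0.645053i)·a = (-0.3967 - 0.1654i)
new amp(|11⟩) = (-0.764138 + 0.645053i)·b = (-0.1014 + 0.1605i)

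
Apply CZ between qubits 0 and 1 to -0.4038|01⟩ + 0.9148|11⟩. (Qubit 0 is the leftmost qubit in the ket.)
-0.4038|01⟩ - 0.9148|11⟩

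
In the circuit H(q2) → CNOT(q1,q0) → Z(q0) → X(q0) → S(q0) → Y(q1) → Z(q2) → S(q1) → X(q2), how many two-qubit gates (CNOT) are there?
1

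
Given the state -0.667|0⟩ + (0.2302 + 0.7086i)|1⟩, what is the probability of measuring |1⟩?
0.5551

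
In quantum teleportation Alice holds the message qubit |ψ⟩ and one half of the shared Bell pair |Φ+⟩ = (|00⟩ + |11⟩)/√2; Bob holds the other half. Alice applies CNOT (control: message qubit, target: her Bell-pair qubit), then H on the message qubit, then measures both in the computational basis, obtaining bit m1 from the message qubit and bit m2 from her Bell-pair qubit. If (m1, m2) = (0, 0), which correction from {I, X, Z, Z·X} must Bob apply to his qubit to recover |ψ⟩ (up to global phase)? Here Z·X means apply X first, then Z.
I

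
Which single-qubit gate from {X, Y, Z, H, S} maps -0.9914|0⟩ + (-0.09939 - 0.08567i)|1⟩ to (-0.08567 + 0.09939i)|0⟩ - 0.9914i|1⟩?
Y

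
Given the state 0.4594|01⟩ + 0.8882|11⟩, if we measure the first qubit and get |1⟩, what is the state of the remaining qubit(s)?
|1⟩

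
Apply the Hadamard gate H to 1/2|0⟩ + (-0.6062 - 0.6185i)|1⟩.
(-0.07509 - 0.4373i)|0⟩ + (0.7822 + 0.4373i)|1⟩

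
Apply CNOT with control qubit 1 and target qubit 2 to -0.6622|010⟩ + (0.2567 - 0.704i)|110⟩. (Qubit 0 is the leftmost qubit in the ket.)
-0.6622|011⟩ + (0.2567 - 0.704i)|111⟩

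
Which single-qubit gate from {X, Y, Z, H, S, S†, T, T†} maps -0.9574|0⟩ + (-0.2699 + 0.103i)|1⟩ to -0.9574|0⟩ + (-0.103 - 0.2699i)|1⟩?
S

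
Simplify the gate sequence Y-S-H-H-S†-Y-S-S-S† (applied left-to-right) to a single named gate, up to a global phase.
S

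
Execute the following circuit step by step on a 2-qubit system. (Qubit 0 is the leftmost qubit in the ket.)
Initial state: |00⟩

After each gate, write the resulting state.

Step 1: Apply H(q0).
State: 1/√2|00⟩ + 1/√2|10⟩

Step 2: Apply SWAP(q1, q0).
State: 1/√2|00⟩ + 1/√2|01⟩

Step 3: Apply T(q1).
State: 1/√2|00⟩ + (1/2 + (1/2)i)|01⟩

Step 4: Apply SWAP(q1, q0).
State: 1/√2|00⟩ + (1/2 + (1/2)i)|10⟩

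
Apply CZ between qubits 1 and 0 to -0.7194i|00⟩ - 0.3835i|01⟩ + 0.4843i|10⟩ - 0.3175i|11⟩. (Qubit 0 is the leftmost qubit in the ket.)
-0.7194i|00⟩ - 0.3835i|01⟩ + 0.4843i|10⟩ + 0.3175i|11⟩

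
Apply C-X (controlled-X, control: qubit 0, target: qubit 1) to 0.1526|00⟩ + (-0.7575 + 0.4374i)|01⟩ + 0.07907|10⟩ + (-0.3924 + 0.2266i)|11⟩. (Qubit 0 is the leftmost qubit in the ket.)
0.1526|00⟩ + (-0.7575 + 0.4374i)|01⟩ + (-0.3924 + 0.2266i)|10⟩ + 0.07907|11⟩

C-X leaves the control-|0⟩ kets |00⟩, |01⟩ unchanged and applies X to qubit 1 on the control-|1⟩ pair (|10⟩, |11⟩).
X = [[0, 1], [1, 0]].
With a = amp(|10⟩) = 0.07907 and b = amp(|11⟩) = (-0.3924 + 0.2266i):
new amp(|10⟩) = (1)·b = (-0.3924 + 0.2266i)
new amp(|11⟩) = (1)·a = 0.07907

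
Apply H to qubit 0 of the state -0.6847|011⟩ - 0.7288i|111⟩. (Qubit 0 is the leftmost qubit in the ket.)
(-0.4842 - 0.5153i)|011⟩ + (-0.4842 + 0.5153i)|111⟩

H on qubit 0 mixes each pair of kets that differ only in qubit 0: amplitudes (a, b) of (|…0…⟩, |…1…⟩) become ((a + b)/√2, (a − b)/√2). Kets absent from the input have amplitude 0.
(|011⟩, |111⟩): (a, b) = (-0.6847, -0.7288i) → ((-0.4842 - 0.5153i), (-0.4842 + 0.5153i))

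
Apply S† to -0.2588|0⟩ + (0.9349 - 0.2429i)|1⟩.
-0.2588|0⟩ + (-0.2429 - 0.9349i)|1⟩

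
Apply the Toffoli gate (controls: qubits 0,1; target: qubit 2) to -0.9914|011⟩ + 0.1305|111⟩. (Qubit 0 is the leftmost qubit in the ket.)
-0.9914|011⟩ + 0.1305|110⟩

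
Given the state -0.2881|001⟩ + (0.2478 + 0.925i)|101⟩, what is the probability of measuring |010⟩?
0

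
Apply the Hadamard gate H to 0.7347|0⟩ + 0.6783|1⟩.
0.9991|0⟩ + 0.03988|1⟩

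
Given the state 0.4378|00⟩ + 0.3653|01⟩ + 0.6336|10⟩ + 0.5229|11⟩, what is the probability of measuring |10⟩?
0.4014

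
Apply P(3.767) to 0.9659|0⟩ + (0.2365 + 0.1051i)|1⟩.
0.9659|0⟩ + (-0.1302 - 0.2237i)|1⟩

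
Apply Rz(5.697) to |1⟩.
(-0.9574 + 0.2889i)|1⟩

Rz(5.697) = [[e^(−iθ/2), 0], [0, e^(iθ/2)]] with e^(±iθ/2) = cos(θ/2) ± i·sin(θ/2); θ = 5.697, cos(θ/2) ≈ -0.957355, sin(θ/2) ≈ 0.288914.
With a = amp(|0⟩) = 0 and b = amp(|1⟩) = 1:
new amp(|0⟩) = (-0.957355 - 0.288914i)·a = 0
new amp(|1⟩) = (-0.957355 + 0.288914i)·b = (-0.9574 + 0.2889i)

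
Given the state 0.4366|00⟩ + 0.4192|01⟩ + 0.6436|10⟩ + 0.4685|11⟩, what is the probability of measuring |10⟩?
0.4142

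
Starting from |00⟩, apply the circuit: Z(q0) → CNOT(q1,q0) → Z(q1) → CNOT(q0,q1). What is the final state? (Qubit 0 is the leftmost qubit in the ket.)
|00⟩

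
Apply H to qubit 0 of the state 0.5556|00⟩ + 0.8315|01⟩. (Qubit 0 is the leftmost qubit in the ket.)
0.3929|00⟩ + 0.588|01⟩ + 0.3929|10⟩ + 0.588|11⟩

H on qubit 0 mixes each pair of kets that differ only in qubit 0: amplitudes (a, b) of (|…0…⟩, |…1…⟩) become ((a + b)/√2, (a − b)/√2). Kets absent from the input have amplitude 0.
(|00⟩, |10⟩): (a, b) = (0.5556, 0) → (0.3929, 0.3929)
(|01⟩, |11⟩): (a, b) = (0.8315, 0) → (0.588, 0.588)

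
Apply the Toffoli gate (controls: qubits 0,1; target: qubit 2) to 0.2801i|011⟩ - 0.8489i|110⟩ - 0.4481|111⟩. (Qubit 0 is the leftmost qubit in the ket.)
0.2801i|011⟩ - 0.4481|110⟩ - 0.8489i|111⟩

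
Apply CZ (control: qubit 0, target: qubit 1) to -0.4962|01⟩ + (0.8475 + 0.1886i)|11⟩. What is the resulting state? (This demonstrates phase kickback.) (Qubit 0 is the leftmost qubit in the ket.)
-0.4962|01⟩ + (-0.8475 - 0.1886i)|11⟩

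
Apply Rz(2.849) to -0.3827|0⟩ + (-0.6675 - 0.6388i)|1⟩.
(-0.05579 + 0.3786i)|0⟩ + (0.5347 - 0.7535i)|1⟩

Rz(2.849) = [[e^(−iθ/2), 0], [0, e^(iθ/2)]] with e^(±iθ/2) = cos(θ/2) ± i·sin(θ/2); θ = 2.849, cos(θ/2) ≈ 0.145775, sin(θ/2) ≈ 0.989318.
With a = amp(|0⟩) = -0.3827 and b = amp(|1⟩) = (-0.6675 - 0.6388i):
new amp(|0⟩) = (0.145775 - 0.989318i)·a = (-0.05579 + 0.3786i)
new amp(|1⟩) = (0.145775 + 0.989318i)·b = (0.5347 - 0.7535i)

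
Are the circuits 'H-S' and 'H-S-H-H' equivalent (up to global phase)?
Yes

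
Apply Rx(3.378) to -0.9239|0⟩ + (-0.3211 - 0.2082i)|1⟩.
(-0.09779 + 0.3189i)|0⟩ + (0.03787 + 0.942i)|1⟩

Rx(3.378) = [[cos(θ/2), −i·sin(θ/2)], [−i·sin(θ/2), cos(θ/2)]]; θ = 3.378, cos(θ/2) ≈ -0.117929, sin(θ/2) ≈ 0.993022.
With a = amp(|0⟩) = -0.9239 and b = amp(|1⟩) = (-0.3211 - 0.2082i):
new amp(|0⟩) = (-0.117929)·a + (-0.993022i)·b = (-0.09779 + 0.3189i)
new amp(|1⟩) = (-0.993022i)·a + (-0.117929)·b = (0.03787 + 0.942i)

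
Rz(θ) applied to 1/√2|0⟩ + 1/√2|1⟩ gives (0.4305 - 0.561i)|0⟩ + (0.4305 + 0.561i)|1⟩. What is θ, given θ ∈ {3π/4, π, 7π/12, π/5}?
7π/12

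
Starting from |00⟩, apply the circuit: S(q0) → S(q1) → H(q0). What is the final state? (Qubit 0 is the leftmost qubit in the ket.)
1/√2|00⟩ + 1/√2|10⟩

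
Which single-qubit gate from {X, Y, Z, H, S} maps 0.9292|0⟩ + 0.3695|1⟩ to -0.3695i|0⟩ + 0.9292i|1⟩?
Y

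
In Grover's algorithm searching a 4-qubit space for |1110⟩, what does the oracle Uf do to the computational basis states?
Uf|x⟩ = -|x⟩ if x = 1110, else |x⟩ (phase flip on target)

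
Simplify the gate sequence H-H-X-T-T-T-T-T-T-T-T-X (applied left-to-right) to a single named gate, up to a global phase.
I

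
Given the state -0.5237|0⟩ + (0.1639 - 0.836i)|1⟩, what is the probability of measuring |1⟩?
0.7258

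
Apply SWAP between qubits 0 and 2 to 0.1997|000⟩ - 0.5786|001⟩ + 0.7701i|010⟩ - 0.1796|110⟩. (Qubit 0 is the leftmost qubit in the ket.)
0.1997|000⟩ + 0.7701i|010⟩ - 0.1796|011⟩ - 0.5786|100⟩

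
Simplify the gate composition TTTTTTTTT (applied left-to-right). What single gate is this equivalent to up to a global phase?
T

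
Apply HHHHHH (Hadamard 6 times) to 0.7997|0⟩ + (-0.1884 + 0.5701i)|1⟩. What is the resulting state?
0.7997|0⟩ + (-0.1884 + 0.5701i)|1⟩

H² = I, so an even number of Hadamards cancels: H^6 = I and the state is unchanged.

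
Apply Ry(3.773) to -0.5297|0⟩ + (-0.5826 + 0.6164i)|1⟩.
(0.7183 - 0.5859i)|0⟩ + (-0.3226 - 0.1914i)|1⟩

Ry(3.773) = [[cos(θ/2), −sin(θ/2)], [sin(θ/2), cos(θ/2)]]; θ = 3.773, cos(θ/2) ≈ -0.310485, sin(θ/2) ≈ 0.950578.
With a = amp(|0⟩) = -0.5297 and b = amp(|1⟩) = (-0.5826 + 0.6164i):
new amp(|0⟩) = (-0.310485)·a + (-0.950578)·b = (0.7183 - 0.5859i)
new amp(|1⟩) = (0.950578)·a + (-0.310485)·b = (-0.3226 - 0.1914i)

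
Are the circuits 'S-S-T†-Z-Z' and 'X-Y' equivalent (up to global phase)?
No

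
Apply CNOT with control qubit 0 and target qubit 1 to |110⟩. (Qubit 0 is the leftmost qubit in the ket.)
|100⟩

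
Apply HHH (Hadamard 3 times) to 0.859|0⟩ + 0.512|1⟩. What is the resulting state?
0.9694|0⟩ + 0.2454|1⟩

H² = I, so H^3 = H: a single Hadamard. With (a, b) = (0.859, 0.512), H gives ((a + b)/√2, (a − b)/√2) = (0.9694, 0.2454).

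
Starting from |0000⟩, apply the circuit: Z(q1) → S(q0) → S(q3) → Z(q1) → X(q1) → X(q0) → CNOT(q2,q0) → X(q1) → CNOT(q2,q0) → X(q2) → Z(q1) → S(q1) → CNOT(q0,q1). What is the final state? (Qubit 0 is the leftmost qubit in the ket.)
|1110⟩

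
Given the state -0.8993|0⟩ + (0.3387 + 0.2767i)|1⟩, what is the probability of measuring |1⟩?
0.1913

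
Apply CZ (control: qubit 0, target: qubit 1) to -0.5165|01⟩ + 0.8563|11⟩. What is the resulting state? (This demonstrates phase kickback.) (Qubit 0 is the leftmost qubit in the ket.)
-0.5165|01⟩ - 0.8563|11⟩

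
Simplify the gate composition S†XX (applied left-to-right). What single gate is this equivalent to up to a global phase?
S†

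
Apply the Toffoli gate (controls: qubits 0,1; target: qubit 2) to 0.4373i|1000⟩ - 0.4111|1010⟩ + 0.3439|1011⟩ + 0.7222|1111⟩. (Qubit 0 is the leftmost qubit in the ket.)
0.4373i|1000⟩ - 0.4111|1010⟩ + 0.3439|1011⟩ + 0.7222|1101⟩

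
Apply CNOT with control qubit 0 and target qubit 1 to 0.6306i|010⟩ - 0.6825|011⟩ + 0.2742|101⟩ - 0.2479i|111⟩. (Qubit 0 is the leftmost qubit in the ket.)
0.6306i|010⟩ - 0.6825|011⟩ - 0.2479i|101⟩ + 0.2742|111⟩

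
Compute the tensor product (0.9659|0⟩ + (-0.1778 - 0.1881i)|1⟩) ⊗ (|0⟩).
0.9659|00⟩ + (-0.1778 - 0.1881i)|10⟩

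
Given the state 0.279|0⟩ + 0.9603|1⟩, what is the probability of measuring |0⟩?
0.07784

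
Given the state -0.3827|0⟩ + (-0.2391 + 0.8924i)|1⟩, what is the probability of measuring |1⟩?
0.8535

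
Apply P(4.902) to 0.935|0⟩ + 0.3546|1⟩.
0.935|0⟩ + (0.06683 - 0.3482i)|1⟩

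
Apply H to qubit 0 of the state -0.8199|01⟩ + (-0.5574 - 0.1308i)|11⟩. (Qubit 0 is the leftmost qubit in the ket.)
(-0.9739 - 0.09249i)|01⟩ + (-0.1856 + 0.09249i)|11⟩

H on qubit 0 mixes each pair of kets that differ only in qubit 0: amplitudes (a, b) of (|…0…⟩, |…1…⟩) become ((a + b)/√2, (a − b)/√2). Kets absent from the input have amplitude 0.
(|01⟩, |11⟩): (a, b) = (-0.8199, (-0.5574 - 0.1308i)) → ((-0.9739 - 0.09249i), (-0.1856 + 0.09249i))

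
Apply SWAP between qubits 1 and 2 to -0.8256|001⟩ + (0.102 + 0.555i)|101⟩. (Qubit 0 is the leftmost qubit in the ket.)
-0.8256|010⟩ + (0.102 + 0.555i)|110⟩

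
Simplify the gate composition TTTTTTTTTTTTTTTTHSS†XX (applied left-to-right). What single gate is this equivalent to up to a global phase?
H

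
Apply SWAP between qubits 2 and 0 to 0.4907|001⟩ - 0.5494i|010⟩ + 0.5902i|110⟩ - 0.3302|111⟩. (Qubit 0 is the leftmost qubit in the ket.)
-0.5494i|010⟩ + 0.5902i|011⟩ + 0.4907|100⟩ - 0.3302|111⟩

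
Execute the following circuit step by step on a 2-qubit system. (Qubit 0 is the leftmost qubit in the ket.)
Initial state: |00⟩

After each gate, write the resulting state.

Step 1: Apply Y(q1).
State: i|01⟩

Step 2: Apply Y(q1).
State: |00⟩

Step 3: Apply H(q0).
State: 1/√2|00⟩ + 1/√2|10⟩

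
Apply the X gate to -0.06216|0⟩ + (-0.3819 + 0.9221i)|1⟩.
(-0.3819 + 0.9221i)|0⟩ - 0.06216|1⟩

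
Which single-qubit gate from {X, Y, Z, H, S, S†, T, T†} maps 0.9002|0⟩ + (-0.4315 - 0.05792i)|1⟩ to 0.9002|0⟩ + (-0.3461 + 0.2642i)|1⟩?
T†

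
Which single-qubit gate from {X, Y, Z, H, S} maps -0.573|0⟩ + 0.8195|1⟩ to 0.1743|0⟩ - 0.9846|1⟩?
H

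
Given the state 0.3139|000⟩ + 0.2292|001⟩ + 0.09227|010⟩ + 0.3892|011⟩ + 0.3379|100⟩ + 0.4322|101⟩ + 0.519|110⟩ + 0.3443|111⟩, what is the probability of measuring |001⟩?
0.05253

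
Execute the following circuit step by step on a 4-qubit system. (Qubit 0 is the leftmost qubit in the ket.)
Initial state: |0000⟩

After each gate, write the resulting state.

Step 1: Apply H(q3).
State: 1/√2|0000⟩ + 1/√2|0001⟩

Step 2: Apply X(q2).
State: 1/√2|0010⟩ + 1/√2|0011⟩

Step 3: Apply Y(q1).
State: (1/√2)i|0110⟩ + (1/√2)i|0111⟩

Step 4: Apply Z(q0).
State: (1/√2)i|0110⟩ + (1/√2)i|0111⟩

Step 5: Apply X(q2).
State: (1/√2)i|0100⟩ + (1/√2)i|0101⟩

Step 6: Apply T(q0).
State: (1/√2)i|0100⟩ + (1/√2)i|0101⟩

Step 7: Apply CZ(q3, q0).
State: (1/√2)i|0100⟩ + (1/√2)i|0101⟩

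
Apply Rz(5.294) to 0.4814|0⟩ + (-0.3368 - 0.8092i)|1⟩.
(-0.4237 - 0.2285i)|0⟩ + (0.6805 + 0.5524i)|1⟩

Rz(5.294) = [[e^(−iθ/2), 0], [0, e^(iθ/2)]] with e^(±iθ/2) = cos(θ/2) ± i·sin(θ/2); θ = 5.294, cos(θ/2) ≈ -0.880162, sin(θ/2) ≈ 0.474673.
With a = amp(|0⟩) = 0.4814 and b = amp(|1⟩) = (-0.3368 - 0.8092i):
new amp(|0⟩) = (-0.880162 - 0.474673i)·a = (-0.4237 - 0.2285i)
new amp(|1⟩) = (-0.880162 + 0.474673i)·b = (0.6805 + 0.5524i)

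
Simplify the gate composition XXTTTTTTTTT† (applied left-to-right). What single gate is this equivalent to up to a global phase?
T†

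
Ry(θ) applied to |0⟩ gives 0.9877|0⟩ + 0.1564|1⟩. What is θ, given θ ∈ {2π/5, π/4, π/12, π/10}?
π/10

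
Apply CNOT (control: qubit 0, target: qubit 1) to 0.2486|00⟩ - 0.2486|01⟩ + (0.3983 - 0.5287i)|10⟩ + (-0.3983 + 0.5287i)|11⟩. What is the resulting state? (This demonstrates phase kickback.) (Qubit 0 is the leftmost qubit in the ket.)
0.2486|00⟩ - 0.2486|01⟩ + (-0.3983 + 0.5287i)|10⟩ + (0.3983 - 0.5287i)|11⟩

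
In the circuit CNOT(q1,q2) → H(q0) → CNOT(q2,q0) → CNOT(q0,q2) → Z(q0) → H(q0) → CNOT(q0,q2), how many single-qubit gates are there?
3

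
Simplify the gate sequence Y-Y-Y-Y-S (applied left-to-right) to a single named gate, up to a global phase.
S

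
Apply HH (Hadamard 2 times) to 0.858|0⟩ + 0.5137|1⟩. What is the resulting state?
0.858|0⟩ + 0.5137|1⟩

H² = I, so an even number of Hadamards cancels: H^2 = I and the state is unchanged.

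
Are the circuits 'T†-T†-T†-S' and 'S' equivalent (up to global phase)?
No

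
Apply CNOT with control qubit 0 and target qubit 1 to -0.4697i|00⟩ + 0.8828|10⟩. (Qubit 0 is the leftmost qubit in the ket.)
-0.4697i|00⟩ + 0.8828|11⟩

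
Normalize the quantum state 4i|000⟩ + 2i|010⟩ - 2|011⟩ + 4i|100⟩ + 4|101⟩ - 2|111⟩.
0.5164i|000⟩ + 0.2582i|010⟩ - 0.2582|011⟩ + 0.5164i|100⟩ + 0.5164|101⟩ - 0.2582|111⟩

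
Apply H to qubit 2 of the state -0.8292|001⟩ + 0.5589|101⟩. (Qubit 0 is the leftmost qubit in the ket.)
-0.5863|000⟩ + 0.5863|001⟩ + 0.3952|100⟩ - 0.3952|101⟩

H on qubit 2 mixes each pair of kets that differ only in qubit 2: amplitudes (a, b) of (|…0…⟩, |…1…⟩) become ((a + b)/√2, (a − b)/√2). Kets absent from the input have amplitude 0.
(|000⟩, |001⟩): (a, b) = (0, -0.8292) → (-0.5863, 0.5863)
(|100⟩, |101⟩): (a, b) = (0, 0.5589) → (0.3952, -0.3952)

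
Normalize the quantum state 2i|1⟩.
i|1⟩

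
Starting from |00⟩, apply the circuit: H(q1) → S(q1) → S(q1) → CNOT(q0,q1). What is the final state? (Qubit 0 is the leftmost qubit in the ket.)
1/√2|00⟩ - 1/√2|01⟩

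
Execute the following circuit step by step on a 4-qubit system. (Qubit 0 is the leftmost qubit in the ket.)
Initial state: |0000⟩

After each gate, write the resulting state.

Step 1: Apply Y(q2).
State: i|0010⟩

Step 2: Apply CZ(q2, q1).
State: i|0010⟩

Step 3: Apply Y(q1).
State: -|0110⟩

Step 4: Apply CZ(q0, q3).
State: -|0110⟩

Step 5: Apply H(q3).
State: -1/√2|0110⟩ - 1/√2|0111⟩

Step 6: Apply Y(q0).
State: -(1/√2)i|1110⟩ - (1/√2)i|1111⟩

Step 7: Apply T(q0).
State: (1/2 - (1/2)i)|1110⟩ + (1/2 - (1/2)i)|1111⟩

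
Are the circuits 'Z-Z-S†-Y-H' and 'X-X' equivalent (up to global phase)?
No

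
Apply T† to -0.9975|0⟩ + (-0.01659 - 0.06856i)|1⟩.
-0.9975|0⟩ + (-0.06021 - 0.03675i)|1⟩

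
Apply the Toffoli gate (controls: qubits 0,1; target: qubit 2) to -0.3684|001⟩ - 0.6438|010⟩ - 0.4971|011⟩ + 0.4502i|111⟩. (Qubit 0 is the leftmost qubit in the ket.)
-0.3684|001⟩ - 0.6438|010⟩ - 0.4971|011⟩ + 0.4502i|110⟩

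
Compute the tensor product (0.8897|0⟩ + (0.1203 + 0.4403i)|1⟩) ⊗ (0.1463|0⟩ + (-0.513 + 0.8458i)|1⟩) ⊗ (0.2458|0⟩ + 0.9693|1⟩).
0.03199|000⟩ + 0.1262|001⟩ + (-0.1122 + 0.185i)|010⟩ + (-0.4424 + 0.7294i)|011⟩ + (0.004326 + 0.01583i)|100⟩ + (0.01706 + 0.06244i)|101⟩ + (-0.1067 - 0.03051i)|110⟩ + (-0.4208 - 0.1203i)|111⟩

amp(|b₁b₂…⟩) = product of the factor amplitudes for bits b₁, b₂, …; only kets whose every factor amplitude is nonzero survive.
|000⟩: (0.8897)(0.1463)(0.2458) = 0.03199
|001⟩: (0.8897)(0.1463)(0.9693) = 0.1262
|010⟩: (0.8897)(-0.513 + 0.8458i)(0.2458) = (-0.1122 + 0.185i)
|011⟩: (0.8897)(-0.513 + 0.8458i)(0.9693) = (-0.4424 + 0.7294i)
|100⟩: (0.1203 + 0.4403i)(0.1463)(0.2458) = (0.004326 + 0.01583i)
|101⟩: (0.1203 + 0.4403i)(0.1463)(0.9693) = (0.01706 + 0.06244i)
|110⟩: (0.1203 + 0.4403i)(-0.513 + 0.8458i)(0.2458) = (-0.1067 - 0.03051i)
|111⟩: (0.1203 + 0.4403i)(-0.513 + 0.8458i)(0.9693) = (-0.4208 - 0.1203i)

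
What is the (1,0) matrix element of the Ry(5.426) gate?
0.4156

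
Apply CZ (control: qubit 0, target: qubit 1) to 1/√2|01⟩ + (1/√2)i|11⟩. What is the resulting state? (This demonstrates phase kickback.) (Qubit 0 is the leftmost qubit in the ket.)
1/√2|01⟩ - (1/√2)i|11⟩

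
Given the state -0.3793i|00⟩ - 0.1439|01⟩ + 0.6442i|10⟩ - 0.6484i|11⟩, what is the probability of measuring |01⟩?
0.02071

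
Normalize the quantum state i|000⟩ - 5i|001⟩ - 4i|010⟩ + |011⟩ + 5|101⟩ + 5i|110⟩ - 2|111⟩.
0.1015i|000⟩ - 0.5077i|001⟩ - 0.4061i|010⟩ + 0.1015|011⟩ + 0.5077|101⟩ + 0.5077i|110⟩ - 0.2031|111⟩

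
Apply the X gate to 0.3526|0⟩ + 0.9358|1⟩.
0.9358|0⟩ + 0.3526|1⟩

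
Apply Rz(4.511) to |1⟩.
(-0.6324 + 0.7746i)|1⟩

Rz(4.511) = [[e^(−iθ/2), 0], [0, e^(iθ/2)]] with e^(±iθ/2) = cos(θ/2) ± i·sin(θ/2); θ = 4.511, cos(θ/2) ≈ -0.632444, sin(θ/2) ≈ 0.774606.
With a = amp(|0⟩) = 0 and b = amp(|1⟩) = 1:
new amp(|0⟩) = (-0.632444 - 0.774606i)·a = 0
new amp(|1⟩) = (-0.632444 + 0.774606i)·b = (-0.6324 + 0.7746i)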